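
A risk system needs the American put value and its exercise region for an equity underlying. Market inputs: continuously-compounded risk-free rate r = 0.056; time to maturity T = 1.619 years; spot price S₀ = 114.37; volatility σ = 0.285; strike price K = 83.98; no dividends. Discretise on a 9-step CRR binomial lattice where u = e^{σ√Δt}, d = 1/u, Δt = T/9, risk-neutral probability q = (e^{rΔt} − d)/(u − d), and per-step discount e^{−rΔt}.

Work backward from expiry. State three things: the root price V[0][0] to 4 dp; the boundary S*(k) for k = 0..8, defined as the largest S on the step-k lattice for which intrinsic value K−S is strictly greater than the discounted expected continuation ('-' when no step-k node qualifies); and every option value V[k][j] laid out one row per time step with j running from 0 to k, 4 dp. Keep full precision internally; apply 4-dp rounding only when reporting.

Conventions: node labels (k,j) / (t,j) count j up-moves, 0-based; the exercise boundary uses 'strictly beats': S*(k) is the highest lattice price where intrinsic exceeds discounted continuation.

params: Δt=0.17989 u=1.12849 d=0.88614 q=0.51160 e^(-rΔt)=0.98998
t_9 payoffs: 45.4461 34.9078 21.4873 4.3966 0.0000 0.0000 0.0000 0.0000 0.0000 0.0000
t_8: node(8,0) S=43.4850 payoff=40.4950 vs cont=39.6533 → 40.4950 [stop]  node(8,1) S=55.3774 payoff=28.6026 vs cont=27.7609 → 28.6026 [stop]  node(8,2) S=70.5222 payoff=13.4578 vs cont=12.6161 → 13.4578 [stop]  node(8,3) S=89.8088 payoff=0.0000 vs cont=2.1258 → 2.1258 [wait]  node(8,4) S=114.3700 payoff=0.0000 vs cont=0.0000 → 0.0000 [wait]  node(8,5) S=145.6483 payoff=0.0000 vs cont=0.0000 → 0.0000 [wait]  node(8,6) S=185.4806 payoff=0.0000 vs cont=0.0000 → 0.0000 [wait]  node(8,7) S=236.2065 payoff=0.0000 vs cont=0.0000 → 0.0000 [wait]  node(8,8) S=300.8050 payoff=0.0000 vs cont=0.0000 → 0.0000 [wait]  ⇒ S*(8)=70.5222
t_7: node(7,0) S=49.0722 payoff=34.9078 vs cont=34.0660 → 34.9078 [stop]  node(7,1) S=62.4927 payoff=21.4873 vs cont=20.6456 → 21.4873 [stop]  node(7,2) S=79.5834 payoff=4.3966 vs cont=7.5836 → 7.5836 [wait]  node(7,3) S=101.3481 payoff=0.0000 vs cont=1.0279 → 1.0279 [wait]  node(7,4) S=129.0651 payoff=0.0000 vs cont=0.0000 → 0.0000 [wait]  node(7,5) S=164.3622 payoff=0.0000 vs cont=0.0000 → 0.0000 [wait]  node(7,6) S=209.3125 payoff=0.0000 vs cont=0.0000 → 0.0000 [wait]  node(7,7) S=266.5560 payoff=0.0000 vs cont=0.0000 → 0.0000 [wait]  ⇒ S*(7)=62.4927
t_6: node(6,0) S=55.3774 payoff=28.6026 vs cont=27.7609 → 28.6026 [stop]  node(6,1) S=70.5222 payoff=13.4578 vs cont=14.2302 → 14.2302 [wait]  node(6,2) S=89.8088 payoff=0.0000 vs cont=4.1873 → 4.1873 [wait]  node(6,3) S=114.3700 payoff=0.0000 vs cont=0.4970 → 0.4970 [wait]  node(6,4) S=145.6483 payoff=0.0000 vs cont=0.0000 → 0.0000 [wait]  node(6,5) S=185.4806 payoff=0.0000 vs cont=0.0000 → 0.0000 [wait]  node(6,6) S=236.2065 payoff=0.0000 vs cont=0.0000 → 0.0000 [wait]  ⇒ S*(6)=55.3774
t_5: node(5,0) S=62.4927 payoff=21.4873 vs cont=21.0368 → 21.4873 [stop]  node(5,1) S=79.5834 payoff=4.3966 vs cont=9.0012 → 9.0012 [wait]  node(5,2) S=101.3481 payoff=0.0000 vs cont=2.2763 → 2.2763 [wait]  node(5,3) S=129.0651 payoff=0.0000 vs cont=0.2403 → 0.2403 [wait]  node(5,4) S=164.3622 payoff=0.0000 vs cont=0.0000 → 0.0000 [wait]  node(5,5) S=209.3125 payoff=0.0000 vs cont=0.0000 → 0.0000 [wait]  ⇒ S*(5)=62.4927
t_4: node(4,0) S=70.5222 payoff=13.4578 vs cont=14.9481 → 14.9481 [wait]  node(4,1) S=89.8088 payoff=0.0000 vs cont=5.5050 → 5.5050 [wait]  node(4,2) S=114.3700 payoff=0.0000 vs cont=1.2223 → 1.2223 [wait]  node(4,3) S=145.6483 payoff=0.0000 vs cont=0.1162 → 0.1162 [wait]  node(4,4) S=185.4806 payoff=0.0000 vs cont=0.0000 → 0.0000 [wait]  ⇒ S*(4)=-
t_3: node(3,0) S=79.5834 payoff=4.3966 vs cont=10.0157 → 10.0157 [wait]  node(3,1) S=101.3481 payoff=0.0000 vs cont=3.2808 → 3.2808 [wait]  node(3,2) S=129.0651 payoff=0.0000 vs cont=0.6498 → 0.6498 [wait]  node(3,3) S=164.3622 payoff=0.0000 vs cont=0.0562 → 0.0562 [wait]  ⇒ S*(3)=-
t_2: node(2,0) S=89.8088 payoff=0.0000 vs cont=6.5043 → 6.5043 [wait]  node(2,1) S=114.3700 payoff=0.0000 vs cont=1.9154 → 1.9154 [wait]  node(2,2) S=145.6483 payoff=0.0000 vs cont=0.3427 → 0.3427 [wait]  ⇒ S*(2)=-
t_1: node(1,0) S=101.3481 payoff=0.0000 vs cont=4.1150 → 4.1150 [wait]  node(1,1) S=129.0651 payoff=0.0000 vs cont=1.0997 → 1.0997 [wait]  ⇒ S*(1)=-
t_0: node(0,0) S=114.3700 payoff=0.0000 vs cont=2.5466 → 2.5466 [wait]  ⇒ S*(0)=-

price = 2.5466
boundary = - - - - - 62.4927 55.3774 62.4927 70.5222
tree:
2.5466
4.1150 1.0997
6.5043 1.9154 0.3427
10.0157 3.2808 0.6498 0.0562
14.9481 5.5050 1.2223 0.1162 0.0000
21.4873 9.0012 2.2763 0.2403 0.0000 0.0000
28.6026 14.2302 4.1873 0.4970 0.0000 0.0000 0.0000
34.9078 21.4873 7.5836 1.0279 0.0000 0.0000 0.0000 0.0000
40.4950 28.6026 13.4578 2.1258 0.0000 0.0000 0.0000 0.0000 0.0000
45.4461 34.9078 21.4873 4.3966 0.0000 0.0000 0.0000 0.0000 0.0000 0.0000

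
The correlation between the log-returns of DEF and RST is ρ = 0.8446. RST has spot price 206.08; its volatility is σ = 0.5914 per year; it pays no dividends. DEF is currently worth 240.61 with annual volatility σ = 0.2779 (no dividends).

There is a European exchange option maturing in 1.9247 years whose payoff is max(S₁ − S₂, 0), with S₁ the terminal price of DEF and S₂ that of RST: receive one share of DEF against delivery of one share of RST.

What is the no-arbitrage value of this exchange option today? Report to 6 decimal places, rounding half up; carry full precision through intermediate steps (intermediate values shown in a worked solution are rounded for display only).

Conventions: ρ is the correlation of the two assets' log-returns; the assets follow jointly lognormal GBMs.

σ_eff = √(σ₁² + σ₂² − 2ρσ₁σ₂) = √(0.2779² + 0.5914² − 2·0.8446·0.2779·0.5914) = 0.386474
d₁ = (ln(S₁/S₂) + (q₂ − q₁ + σ_eff²/2)T) / (σ_eff√T) = (ln(240.61/206.08) + (0.0 − 0.0 + 0.074681)·1.9247) / 0.536169 = 0.557010
d₂ = d₁ − σ_eff√T = 0.557010 − 0.536169 = 0.020841
N(d₁) = 0.711240,  N(d₂) = 0.508314
V = S₁·e^{−q₁T}·N(d₁) − S₂·e^{−q₂T}·N(d₂) = 171.131388 − 104.753277 = 66.378111
Key observation: no risk-free rate is needed — with the second asset as numeraire the exchange option is a call on the ratio S₁/S₂, and r cancels out of the value.

exchange price = 66.378111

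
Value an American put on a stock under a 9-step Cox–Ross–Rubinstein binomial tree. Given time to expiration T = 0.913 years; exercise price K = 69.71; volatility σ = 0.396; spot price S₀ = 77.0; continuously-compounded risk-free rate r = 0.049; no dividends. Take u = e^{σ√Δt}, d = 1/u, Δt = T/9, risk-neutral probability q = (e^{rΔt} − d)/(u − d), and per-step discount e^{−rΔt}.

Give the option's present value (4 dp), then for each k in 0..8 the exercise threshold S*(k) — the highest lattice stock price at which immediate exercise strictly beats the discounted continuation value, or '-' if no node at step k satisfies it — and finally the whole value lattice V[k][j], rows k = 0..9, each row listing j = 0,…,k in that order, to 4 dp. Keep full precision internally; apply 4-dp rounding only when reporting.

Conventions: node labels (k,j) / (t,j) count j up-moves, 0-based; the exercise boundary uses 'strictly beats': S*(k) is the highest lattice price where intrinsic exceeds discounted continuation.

price = 6.5867
boundary = - - - - 46.4927 40.9835 46.4927 52.7426 59.8326
tree:
6.5867
9.4462 3.6563
13.1791 5.6295 1.6252
17.8122 8.4568 2.7231 0.4909
23.2173 12.3280 4.4850 0.9040 0.0628
28.7265 17.3151 7.2258 1.6575 0.1234 0.0000
33.5830 23.2173 11.3047 3.0237 0.2423 0.0000 0.0000
37.8639 28.7265 16.9674 5.4839 0.4757 0.0000 0.0000 0.0000
41.6376 33.5830 23.2173 9.8774 0.9341 0.0000 0.0000 0.0000 0.0000
44.9641 37.8639 28.7265 16.9674 1.8343 0.0000 0.0000 0.0000 0.0000 0.0000

Δt=0.10144  u=1.13443  d=0.88150  q=0.48821  discount=0.99504
step 9 (expiry): payoffs max(K−S,0) = 44.9641 37.8639 28.7265 16.9674 1.8343 0.0000 0.0000 0.0000 0.0000 0.0000
step 8: (k=8,j=0): S=28.0724, K−S=41.6376, hold=41.2920 ⇒ V=41.6376 exercise | (k=8,j=1): S=36.1270, K−S=33.5830, hold=33.2373 ⇒ V=33.5830 exercise | (k=8,j=2): S=46.4927, K−S=23.2173, hold=22.8716 ⇒ V=23.2173 exercise | (k=8,j=3): S=59.8326, K−S=9.8774, hold=9.5317 ⇒ V=9.8774 exercise | (k=8,j=4): S=77.0000, K−S=0.0000, hold=0.9341 ⇒ V=0.9341 continue | (k=8,j=5): S=99.0931, K−S=0.0000, hold=0.0000 ⇒ V=0.0000 continue | (k=8,j=6): S=127.5253, K−S=0.0000, hold=0.0000 ⇒ V=0.0000 continue | (k=8,j=7): S=164.1154, K−S=0.0000, hold=0.0000 ⇒ V=0.0000 continue | (k=8,j=8): S=211.2040, K−S=0.0000, hold=0.0000 ⇒ V=0.0000 continue  boundary S*=59.8326
step 7: (k=7,j=0): S=31.8461, K−S=37.8639, hold=37.5183 ⇒ V=37.8639 exercise | (k=7,j=1): S=40.9835, K−S=28.7265, hold=28.3809 ⇒ V=28.7265 exercise | (k=7,j=2): S=52.7426, K−S=16.9674, hold=16.6218 ⇒ V=16.9674 exercise | (k=7,j=3): S=67.8757, K−S=1.8343, hold=5.4839 ⇒ V=5.4839 continue | (k=7,j=4): S=87.3509, K−S=0.0000, hold=0.4757 ⇒ V=0.4757 continue | (k=7,j=5): S=112.4139, K−S=0.0000, hold=0.0000 ⇒ V=0.0000 continue | (k=7,j=6): S=144.6681, K−S=0.0000, hold=0.0000 ⇒ V=0.0000 continue | (k=7,j=7): S=186.1768, K−S=0.0000, hold=0.0000 ⇒ V=0.0000 continue  boundary S*=52.7426
step 6: (k=6,j=0): S=36.1270, K−S=33.5830, hold=33.2373 ⇒ V=33.5830 exercise | (k=6,j=1): S=46.4927, K−S=23.2173, hold=22.8716 ⇒ V=23.2173 exercise | (k=6,j=2): S=59.8326, K−S=9.8774, hold=11.3047 ⇒ V=11.3047 continue | (k=6,j=3): S=77.0000, K−S=0.0000, hold=3.0237 ⇒ V=3.0237 continue | (k=6,j=4): S=99.0931, K−S=0.0000, hold=0.2423 ⇒ V=0.2423 continue | (k=6,j=5): S=127.5253, K−S=0.0000, hold=0.0000 ⇒ V=0.0000 continue | (k=6,j=6): S=164.1154, K−S=0.0000, hold=0.0000 ⇒ V=0.0000 continue  boundary S*=46.4927
step 5: (k=5,j=0): S=40.9835, K−S=28.7265, hold=28.3809 ⇒ V=28.7265 exercise | (k=5,j=1): S=52.7426, K−S=16.9674, hold=17.3151 ⇒ V=17.3151 continue | (k=5,j=2): S=67.8757, K−S=1.8343, hold=7.2258 ⇒ V=7.2258 continue | (k=5,j=3): S=87.3509, K−S=0.0000, hold=1.6575 ⇒ V=1.6575 continue | (k=5,j=4): S=112.4139, K−S=0.0000, hold=0.1234 ⇒ V=0.1234 continue | (k=5,j=5): S=144.6681, K−S=0.0000, hold=0.0000 ⇒ V=0.0000 continue  boundary S*=40.9835
step 4: (k=4,j=0): S=46.4927, K−S=23.2173, hold=23.0405 ⇒ V=23.2173 exercise | (k=4,j=1): S=59.8326, K−S=9.8774, hold=12.3280 ⇒ V=12.3280 continue | (k=4,j=2): S=77.0000, K−S=0.0000, hold=4.4850 ⇒ V=4.4850 continue | (k=4,j=3): S=99.0931, K−S=0.0000, hold=0.9040 ⇒ V=0.9040 continue | (k=4,j=4): S=127.5253, K−S=0.0000, hold=0.0628 ⇒ V=0.0628 continue  boundary S*=46.4927
step 3: (k=3,j=0): S=52.7426, K−S=16.9674, hold=17.8122 ⇒ V=17.8122 continue | (k=3,j=1): S=67.8757, K−S=1.8343, hold=8.4568 ⇒ V=8.4568 continue | (k=3,j=2): S=87.3509, K−S=0.0000, hold=2.7231 ⇒ V=2.7231 continue | (k=3,j=3): S=112.4139, K−S=0.0000, hold=0.4909 ⇒ V=0.4909 continue  boundary S*=-
step 2: (k=2,j=0): S=59.8326, K−S=9.8774, hold=13.1791 ⇒ V=13.1791 continue | (k=2,j=1): S=77.0000, K−S=0.0000, hold=5.6295 ⇒ V=5.6295 continue | (k=2,j=2): S=99.0931, K−S=0.0000, hold=1.6252 ⇒ V=1.6252 continue  boundary S*=-
step 1: (k=1,j=0): S=67.8757, K−S=1.8343, hold=9.4462 ⇒ V=9.4462 continue | (k=1,j=1): S=87.3509, K−S=0.0000, hold=3.6563 ⇒ V=3.6563 continue  boundary S*=-
step 0: (k=0,j=0): S=77.0000, K−S=0.0000, hold=6.5867 ⇒ V=6.5867 continue  boundary S*=-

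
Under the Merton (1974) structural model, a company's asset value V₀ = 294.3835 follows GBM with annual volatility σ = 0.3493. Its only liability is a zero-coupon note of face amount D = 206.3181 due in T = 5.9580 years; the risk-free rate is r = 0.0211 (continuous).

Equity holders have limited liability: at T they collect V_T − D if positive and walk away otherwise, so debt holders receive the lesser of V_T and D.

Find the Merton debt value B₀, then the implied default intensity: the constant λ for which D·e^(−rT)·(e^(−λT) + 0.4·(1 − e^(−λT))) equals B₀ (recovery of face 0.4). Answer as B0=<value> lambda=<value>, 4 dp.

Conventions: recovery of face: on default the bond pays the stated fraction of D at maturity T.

Apply the equity-as-call identities (strike 206.3181, horizon 5.9580 years):
d₁ = [ln(V₀/D) + (r + σ²/2)T] / (σ√T)
   = [ln(294.3835/206.3181) + (0.0211 + 0.5·0.3493²)·5.9580] / (0.3493·√5.9580)
   = [0.355464 + 0.489183] / 0.852607 = 0.990664
d₂ = d₁ − σ√T = 0.990664 − 0.852607 = 0.138057
N(d₁) = 0.839075,  N(d₂) = 0.554902,  e^(−rT) = 0.881867
E₀ = V₀·N(d₁) − D·e^(−rT)·N(d₂)
   = 294.3835·0.839075 − 206.3181·0.881867·0.554902 = 146.048081
B₀ = V₀ − E₀ = 294.3835 − 146.048081 = 148.335419
e^(−λT) = (B₀·e^(rT)/D − 0.4)/(1 − 0.4) = (148.3354·1.133958/206.3181 − 0.4)/0.6 = 0.69212551
λ = −ln(0.69212551)/5.9580 = 0.061764

B0=148.3354 lambda=0.0618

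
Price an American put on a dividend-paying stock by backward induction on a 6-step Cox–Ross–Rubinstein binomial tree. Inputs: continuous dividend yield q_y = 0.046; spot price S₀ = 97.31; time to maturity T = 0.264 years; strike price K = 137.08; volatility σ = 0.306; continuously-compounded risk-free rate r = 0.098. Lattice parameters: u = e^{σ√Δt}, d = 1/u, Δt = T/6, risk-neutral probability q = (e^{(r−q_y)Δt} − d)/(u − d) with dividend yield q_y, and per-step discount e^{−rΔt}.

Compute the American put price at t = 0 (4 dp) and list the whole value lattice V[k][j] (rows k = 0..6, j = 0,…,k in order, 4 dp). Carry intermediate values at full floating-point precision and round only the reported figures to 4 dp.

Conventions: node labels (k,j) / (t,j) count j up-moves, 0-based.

Δt=0.04400  u=1.06629  d=0.93783  q=0.50179  discount=0.99570
step 6 (expiry): payoffs max(K−S,0) = 70.8735 61.8046 51.4935 39.7700 26.4406 11.2854 0.0000
k=5: (k=5,j=0): S=70.5955, K−S=66.4845, hold=66.0374 ⇒ V=66.4845 exercise | (k=5,j=1): S=80.2655, K−S=56.8145, hold=56.3869 ⇒ V=56.8145 exercise | (k=5,j=2): S=91.2602, K−S=45.8198, hold=45.4145 ⇒ V=45.8198 exercise | (k=5,j=3): S=103.7609, K−S=33.3191, hold=32.9391 ⇒ V=33.3191 exercise | (k=5,j=4): S=117.9739, K−S=19.1061, hold=18.7549 ⇒ V=19.1061 exercise | (k=5,j=5): S=134.1337, K−S=2.9463, hold=5.5983 ⇒ V=5.5983 continue
k=4: (k=4,j=0): S=75.2754, K−S=61.8046, hold=61.3670 ⇒ V=61.8046 exercise | (k=4,j=1): S=85.5865, K−S=51.4935, hold=51.0767 ⇒ V=51.4935 exercise | (k=4,j=2): S=97.3100, K−S=39.7700, hold=39.3769 ⇒ V=39.7700 exercise | (k=4,j=3): S=110.6394, K−S=26.4406, hold=26.0745 ⇒ V=26.4406 exercise | (k=4,j=4): S=125.7946, K−S=11.2854, hold=12.2750 ⇒ V=12.2750 continue
k=3: (k=3,j=0): S=80.2655, K−S=56.8145, hold=56.3869 ⇒ V=56.8145 exercise | (k=3,j=1): S=91.2602, K−S=45.8198, hold=45.4145 ⇒ V=45.8198 exercise | (k=3,j=2): S=103.7609, K−S=33.3191, hold=32.9391 ⇒ V=33.3191 exercise | (k=3,j=3): S=117.9739, K−S=19.1061, hold=19.2493 ⇒ V=19.2493 continue
k=2: (k=2,j=0): S=85.5865, K−S=51.4935, hold=51.0767 ⇒ V=51.4935 exercise | (k=2,j=1): S=97.3100, K−S=39.7700, hold=39.3769 ⇒ V=39.7700 exercise | (k=2,j=2): S=110.6394, K−S=26.4406, hold=26.1460 ⇒ V=26.4406 exercise
k=1: (k=1,j=0): S=91.2602, K−S=45.8198, hold=45.4145 ⇒ V=45.8198 exercise | (k=1,j=1): S=103.7609, K−S=33.3191, hold=32.9391 ⇒ V=33.3191 exercise
k=0: (k=0,j=0): S=97.3100, K−S=39.7700, hold=39.3769 ⇒ V=39.7700 exercise

price = 39.7700
tree:
39.7700
45.8198 33.3191
51.4935 39.7700 26.4406
56.8145 45.8198 33.3191 19.2493
61.8046 51.4935 39.7700 26.4406 12.2750
66.4845 56.8145 45.8198 33.3191 19.1061 5.5983
70.8735 61.8046 51.4935 39.7700 26.4406 11.2854 0.0000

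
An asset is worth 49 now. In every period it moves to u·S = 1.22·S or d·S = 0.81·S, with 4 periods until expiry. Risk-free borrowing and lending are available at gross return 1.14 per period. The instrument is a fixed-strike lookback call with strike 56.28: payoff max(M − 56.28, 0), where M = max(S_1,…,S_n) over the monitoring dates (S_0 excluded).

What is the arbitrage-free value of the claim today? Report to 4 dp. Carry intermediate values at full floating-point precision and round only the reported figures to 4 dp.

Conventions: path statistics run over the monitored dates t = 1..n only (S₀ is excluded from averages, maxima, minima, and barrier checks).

Under the martingale measure an up-move has probability p* = 0.8049; value the claim as the probability-weighted average of per-path payoffs, discounted 4 periods at R = 1.14.
Enumerate all 2^4 = 16 price paths (U = up ×1.22, D = down ×0.81); each path with k up-moves has probability p*^k·(1−p*)^(4−k).
DDDD: M=39.6900, payoff=0.0000, prob=0.001450
UDDD: M=59.7800, payoff=3.5000, prob=0.005979
DUDD: M=48.4218, payoff=0.0000, prob=0.005979
UUDD: M=72.9316, payoff=16.6516, prob=0.024665
DDUD: M=39.6900, payoff=0.0000, prob=0.005979
UDUD: M=59.7800, payoff=3.5000, prob=0.024665
DUUD: M=59.0746, payoff=2.7946, prob=0.024665
UUUD: M=88.9766, payoff=32.6966, prob=0.101741
DDDU: M=39.6900, payoff=0.0000, prob=0.005979
UDDU: M=59.7800, payoff=3.5000, prob=0.024665
DUDU: M=48.4218, payoff=0.0000, prob=0.024665
UUDU: M=72.9316, payoff=16.6516, prob=0.101741
DDUU: M=47.8504, payoff=0.0000, prob=0.024665
UDUU: M=72.0710, payoff=15.7910, prob=0.101741
DUUU: M=72.0710, payoff=15.7910, prob=0.101741
UUUU: M=108.5514, payoff=52.2714, prob=0.419682
Price = Σ prob·payoff / R^4 = 30.844495 / 1.688960 = 18.2624

price = 18.2624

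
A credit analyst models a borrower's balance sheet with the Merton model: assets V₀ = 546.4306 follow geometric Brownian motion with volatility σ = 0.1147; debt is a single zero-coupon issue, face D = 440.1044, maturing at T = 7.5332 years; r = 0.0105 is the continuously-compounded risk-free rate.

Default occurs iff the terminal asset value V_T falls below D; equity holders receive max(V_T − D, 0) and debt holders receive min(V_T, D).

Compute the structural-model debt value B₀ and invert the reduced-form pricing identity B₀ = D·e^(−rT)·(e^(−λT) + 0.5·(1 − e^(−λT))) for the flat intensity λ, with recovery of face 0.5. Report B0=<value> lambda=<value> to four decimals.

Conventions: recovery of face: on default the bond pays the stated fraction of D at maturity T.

B0=392.8628 lambda=0.0093

Equity is a call on the firm's assets struck at D = 440.1044:
d₁ = [ln(V₀/D) + (r + σ²/2)T] / (σ√T)
   = [ln(546.4306/440.1044) + (0.0105 + 0.5·0.1147²)·7.5332] / (0.1147·√7.5332)
   = [0.216395 + 0.128652] / 0.314813 = 1.096039
d₂ = d₁ − σ√T = 1.096039 − 0.314813 = 0.781225
N(d₁) = 0.863469,  N(d₂) = 0.782665,  e^(−rT) = 0.923949
E₀ = V₀·N(d₁) − D·e^(−rT)·N(d₂)
   = 546.4306·0.863469 − 440.1044·0.923949·0.782665 = 153.567770
B₀ = V₀ − E₀ = 546.4306 − 153.567770 = 392.862830
e^(−λT) = (B₀·e^(rT)/D − 0.5)/(1 − 0.5) = (392.8628·1.082311/440.1044 − 0.5)/0.5 = 0.93226763
λ = −ln(0.93226763)/7.5332 = 0.009310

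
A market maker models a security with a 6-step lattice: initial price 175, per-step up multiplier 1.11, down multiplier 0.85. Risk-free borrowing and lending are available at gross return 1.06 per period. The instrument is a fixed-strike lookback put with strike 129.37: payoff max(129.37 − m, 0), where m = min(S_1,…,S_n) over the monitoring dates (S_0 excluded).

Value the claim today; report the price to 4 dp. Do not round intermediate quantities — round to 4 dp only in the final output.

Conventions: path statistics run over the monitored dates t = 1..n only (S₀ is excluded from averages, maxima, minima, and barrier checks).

price = 0.4313

With p* = (R−d)/(u−d) = 0.8077, sum probability × payoff across the paths and divide by R^6.
Enumerate all 2^6 = 64 price paths (U = up ×1.11, D = down ×0.85); each path with k up-moves has probability p*^k·(1−p*)^(6−k).
DDDDDD: m=66.0012, payoff=63.3688, prob=0.000051
UDDDDD: m=86.1898, payoff=43.1802, prob=0.000212
DUDDDD: m=86.1898, payoff=43.1802, prob=0.000212
UUDDDD: m=112.5537, payoff=16.8163, prob=0.000892
DDUDDD: m=86.1898, payoff=43.1802, prob=0.000212
UDUDDD: m=112.5537, payoff=16.8163, prob=0.000892
DUUDDD: m=112.5537, payoff=16.8163, prob=0.000892
UUUDDD: m=146.9819, payoff=0.0000, prob=0.003747
DDDUDD: m=86.1898, payoff=43.1802, prob=0.000212
UDDUDD: m=112.5537, payoff=16.8163, prob=0.000892
DUDUDD: m=112.5537, payoff=16.8163, prob=0.000892
UUDUDD: m=146.9819, payoff=0.0000, prob=0.003747
DDUUDD: m=112.5537, payoff=16.8163, prob=0.000892
UDUUDD: m=146.9819, payoff=0.0000, prob=0.003747
DUUUDD: m=146.9819, payoff=0.0000, prob=0.003747
UUUUDD: m=191.9410, payoff=0.0000, prob=0.015739
DDDDUD: m=86.1898, payoff=43.1802, prob=0.000212
UDDDUD: m=112.5537, payoff=16.8163, prob=0.000892
DUDDUD: m=112.5537, payoff=16.8163, prob=0.000892
UUDDUD: m=146.9819, payoff=0.0000, prob=0.003747
DDUDUD: m=112.5537, payoff=16.8163, prob=0.000892
UDUDUD: m=146.9819, payoff=0.0000, prob=0.003747
DUUDUD: m=146.9819, payoff=0.0000, prob=0.003747
UUUDUD: m=191.9410, payoff=0.0000, prob=0.015739
DDDUUD: m=107.4719, payoff=21.8981, prob=0.000892
UDDUUD: m=140.3456, payoff=0.0000, prob=0.003747
DUDUUD: m=140.3456, payoff=0.0000, prob=0.003747
UUDUUD: m=183.2749, payoff=0.0000, prob=0.015739
DDUUUD: m=126.4375, payoff=2.9325, prob=0.003747
UDUUUD: m=165.1125, payoff=0.0000, prob=0.015739
DUUUUD: m=148.7500, payoff=0.0000, prob=0.015739
UUUUUD: m=194.2500, payoff=0.0000, prob=0.066104
DDDDDU: m=77.6484, payoff=51.7216, prob=0.000212
UDDDDU: m=101.3997, payoff=27.9703, prob=0.000892
DUDDDU: m=101.3997, payoff=27.9703, prob=0.000892
UUDDDU: m=132.4161, payoff=0.0000, prob=0.003747
DDUDDU: m=101.3997, payoff=27.9703, prob=0.000892
UDUDDU: m=132.4161, payoff=0.0000, prob=0.003747
DUUDDU: m=132.4161, payoff=0.0000, prob=0.003747
UUUDDU: m=172.9198, payoff=0.0000, prob=0.015739
DDDUDU: m=101.3997, payoff=27.9703, prob=0.000892
UDDUDU: m=132.4161, payoff=0.0000, prob=0.003747
DUDUDU: m=132.4161, payoff=0.0000, prob=0.003747
UUDUDU: m=172.9198, payoff=0.0000, prob=0.015739
DDUUDU: m=126.4375, payoff=2.9325, prob=0.003747
UDUUDU: m=165.1125, payoff=0.0000, prob=0.015739
DUUUDU: m=148.7500, payoff=0.0000, prob=0.015739
UUUUDU: m=194.2500, payoff=0.0000, prob=0.066104
DDDDUU: m=91.3511, payoff=38.0189, prob=0.000892
UDDDUU: m=119.2938, payoff=10.0762, prob=0.003747
DUDDUU: m=119.2938, payoff=10.0762, prob=0.003747
UUDDUU: m=155.7836, payoff=0.0000, prob=0.015739
DDUDUU: m=119.2938, payoff=10.0762, prob=0.003747
UDUDUU: m=155.7836, payoff=0.0000, prob=0.015739
DUUDUU: m=148.7500, payoff=0.0000, prob=0.015739
UUUDUU: m=194.2500, payoff=0.0000, prob=0.066104
DDDUUU: m=107.4719, payoff=21.8981, prob=0.003747
UDDUUU: m=140.3456, payoff=0.0000, prob=0.015739
DUDUUU: m=140.3456, payoff=0.0000, prob=0.015739
UUDUUU: m=183.2749, payoff=0.0000, prob=0.066104
DDUUUU: m=126.4375, payoff=2.9325, prob=0.015739
UDUUUU: m=165.1125, payoff=0.0000, prob=0.066104
DUUUUU: m=148.7500, payoff=0.0000, prob=0.066104
UUUUUU: m=194.2500, payoff=0.0000, prob=0.277636
Price = Σ prob·payoff / R^6 = 0.611851 / 1.418519 = 0.4313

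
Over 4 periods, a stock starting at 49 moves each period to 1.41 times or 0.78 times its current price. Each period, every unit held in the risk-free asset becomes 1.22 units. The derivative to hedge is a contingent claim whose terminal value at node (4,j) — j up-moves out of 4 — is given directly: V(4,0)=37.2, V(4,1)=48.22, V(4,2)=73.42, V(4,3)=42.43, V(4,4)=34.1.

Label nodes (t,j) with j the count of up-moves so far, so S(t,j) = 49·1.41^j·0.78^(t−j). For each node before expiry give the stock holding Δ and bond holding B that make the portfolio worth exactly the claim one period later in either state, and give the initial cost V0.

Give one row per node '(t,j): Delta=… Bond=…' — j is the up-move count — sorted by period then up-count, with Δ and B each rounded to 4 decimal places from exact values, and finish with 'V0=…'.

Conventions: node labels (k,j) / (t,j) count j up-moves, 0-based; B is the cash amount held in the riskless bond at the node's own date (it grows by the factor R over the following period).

No-arbitrage ⇒ martingale measure with p* = (R−d)/(u−d) = 0.6984.
Payoffs at expiry: V(4,0)=37.2000, V(4,1)=48.2200, V(4,2)=73.4200, V(4,3)=42.4300, V(4,4)=34.1000
(3,0): S=23.2530. Δ = (V_up−V_dn)/(S_up−S_dn) = (48.2200−37.2000)/(32.7868−18.1374) = 0.7522. V = [p*·48.2200 + (1−p*)·37.2000]/1.22 = 36.8004. B = V − Δ·S = 19.3084.
(3,1): S=42.0344. Δ = (V_up−V_dn)/(S_up−S_dn) = (73.4200−48.2200)/(59.2684−32.7868) = 0.9516. V = [p*·73.4200 + (1−p*)·48.2200]/1.22 = 53.9508. B = V − Δ·S = 13.9508.
(3,2): S=75.9852. Δ = (V_up−V_dn)/(S_up−S_dn) = (42.4300−73.4200)/(107.1391−59.2684) = -0.6474. V = [p*·42.4300 + (1−p*)·73.4200]/1.22 = 42.4395. B = V − Δ·S = 91.6300.
(3,3): S=137.3578. Δ = (V_up−V_dn)/(S_up−S_dn) = (34.1000−42.4300)/(193.6745−107.1391) = -0.0963. V = [p*·34.1000 + (1−p*)·42.4300]/1.22 = 30.0100. B = V − Δ·S = 43.2322.
(2,0): S=29.8116. Δ = (V_up−V_dn)/(S_up−S_dn) = (53.9508−36.8004)/(42.0344−23.2530) = 0.9132. V = [p*·53.9508 + (1−p*)·36.8004]/1.22 = 39.9824. B = V − Δ·S = 12.7595.
(2,1): S=53.8902. Δ = (V_up−V_dn)/(S_up−S_dn) = (42.4395−53.9508)/(75.9852−42.0344) = -0.3391. V = [p*·42.4395 + (1−p*)·53.9508]/1.22 = 37.6321. B = V − Δ·S = 55.9040.
(2,2): S=97.4169. Δ = (V_up−V_dn)/(S_up−S_dn) = (30.0100−42.4395)/(137.3578−75.9852) = -0.2025. V = [p*·30.0100 + (1−p*)·42.4395]/1.22 = 27.6710. B = V − Δ·S = 47.4003.
(1,0): S=38.2200. Δ = (V_up−V_dn)/(S_up−S_dn) = (37.6321−39.9824)/(53.8902−29.8116) = -0.0976. V = [p*·37.6321 + (1−p*)·39.9824]/1.22 = 31.4270. B = V − Δ·S = 35.1575.
(1,1): S=69.0900. Δ = (V_up−V_dn)/(S_up−S_dn) = (27.6710−37.6321)/(97.4169−53.8902) = -0.2289. V = [p*·27.6710 + (1−p*)·37.6321]/1.22 = 25.1435. B = V − Δ·S = 40.9549.
(0,0): S=49.0000. Δ = (V_up−V_dn)/(S_up−S_dn) = (25.1435−31.4270)/(69.0900−38.2200) = -0.2035. V = [p*·25.1435 + (1−p*)·31.4270]/1.22 = 22.1627. B = V − Δ·S = 32.1364.
As a check, the time-0 holding Δ(0,0)·S0 + B(0,0) comes to 22.1627 — exactly V0.

(0,0): Delta=-0.2035 Bond=32.1364
(1,0): Delta=-0.0976 Bond=35.1575
(1,1): Delta=-0.2289 Bond=40.9549
(2,0): Delta=0.9132 Bond=12.7595
(2,1): Delta=-0.3391 Bond=55.9040
(2,2): Delta=-0.2025 Bond=47.4003
(3,0): Delta=0.7522 Bond=19.3084
(3,1): Delta=0.9516 Bond=13.9508
(3,2): Delta=-0.6474 Bond=91.6300
(3,3): Delta=-0.0963 Bond=43.2322
V0=22.1627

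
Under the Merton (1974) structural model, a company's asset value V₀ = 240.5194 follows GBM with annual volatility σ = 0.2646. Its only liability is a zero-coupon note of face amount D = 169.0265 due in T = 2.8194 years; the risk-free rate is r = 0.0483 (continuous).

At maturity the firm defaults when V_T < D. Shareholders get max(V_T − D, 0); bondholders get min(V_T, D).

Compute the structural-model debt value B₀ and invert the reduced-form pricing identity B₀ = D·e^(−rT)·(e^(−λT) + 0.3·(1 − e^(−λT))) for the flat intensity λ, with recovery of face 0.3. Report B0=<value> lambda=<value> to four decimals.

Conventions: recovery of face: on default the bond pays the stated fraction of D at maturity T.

B0=141.8620 lambda=0.0199

Equity is a call on the firm's assets struck at D = 169.0265:
d₁ = [ln(V₀/D) + (r + σ²/2)T] / (σ√T)
   = [ln(240.5194/169.0265) + (0.0483 + 0.5·0.2646²)·2.8194] / (0.2646·√2.8194)
   = [0.352745 + 0.234875] / 0.444292 = 1.322599
d₂ = d₁ − σ√T = 1.322599 − 0.444292 = 0.878307
N(d₁) = 0.907016,  N(d₂) = 0.810112,  e^(−rT) = 0.872688
E₀ = V₀·N(d₁) − D·e^(−rT)·N(d₂)
   = 240.5194·0.907016 − 169.0265·0.872688·0.810112 = 98.657391
B₀ = V₀ − E₀ = 240.5194 − 98.657391 = 141.862009
e^(−λT) = (B₀·e^(rT)/D − 0.3)/(1 − 0.3) = (141.8620·1.145885/169.0265 − 0.3)/0.7 = 0.94532555
λ = −ln(0.94532555)/2.8194 = 0.019943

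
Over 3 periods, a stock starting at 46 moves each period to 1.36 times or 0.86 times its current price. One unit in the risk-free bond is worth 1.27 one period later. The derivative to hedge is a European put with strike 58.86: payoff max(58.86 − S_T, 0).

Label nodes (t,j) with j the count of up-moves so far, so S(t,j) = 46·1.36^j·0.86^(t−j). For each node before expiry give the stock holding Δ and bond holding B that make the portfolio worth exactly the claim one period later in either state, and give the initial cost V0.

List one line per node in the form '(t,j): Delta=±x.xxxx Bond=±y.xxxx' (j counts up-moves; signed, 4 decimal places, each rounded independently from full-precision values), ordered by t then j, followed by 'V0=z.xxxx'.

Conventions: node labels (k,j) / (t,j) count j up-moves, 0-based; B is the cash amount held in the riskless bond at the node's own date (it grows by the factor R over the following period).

(0,0): Delta=-0.1150 Bond=5.8664
(1,0): Delta=-0.5329 Bond=23.9797
(1,1): Delta=-0.0570 Bond=3.8219
(2,0): Delta=-1.0000 Bond=46.3465
(2,1): Delta=-0.4680 Bond=26.9657
(2,2): Delta=0.0000 Bond=0.0000
V0=0.5742

The replicating-portfolio and risk-neutral prices coincide; use p* = (1.27−0.86)/(1.36−0.86) = 0.8200 for the latter.
Expiry values: V(3,0)=29.6014, V(3,1)=12.5906, V(3,2)=0.0000, V(3,3)=0.0000
  t=2,j=0: stock 34.0216 → up 46.2694 (V=12.5906), down 29.2586 (V=29.6014). Price 12.3249; hedge Δ=-1.0000, bond B=46.3465.
  t=2,j=1: stock 53.8016 → up 73.1702 (V=0.0000), down 46.2694 (V=12.5906). Price 1.7845; hedge Δ=-0.4680, bond B=26.9657.
  t=2,j=2: stock 85.0816 → up 115.7110 (V=0.0000), down 73.1702 (V=0.0000). Price 0.0000; hedge Δ=0.0000, bond B=0.0000.
  t=1,j=0: stock 39.5600 → up 53.8016 (V=1.7845), down 34.0216 (V=12.3249). Price 2.8990; hedge Δ=-0.5329, bond B=23.9797.
  t=1,j=1: stock 62.5600 → up 85.0816 (V=0.0000), down 53.8016 (V=1.7845). Price 0.2529; hedge Δ=-0.0570, bond B=3.8219.
  t=0,j=0: stock 46.0000 → up 62.5600 (V=0.2529), down 39.5600 (V=2.8990). Price 0.5742; hedge Δ=-0.1150, bond B=5.8664.
As a check, the time-0 holding Δ(0,0)·S0 + B(0,0) comes to 0.5742 — exactly V0.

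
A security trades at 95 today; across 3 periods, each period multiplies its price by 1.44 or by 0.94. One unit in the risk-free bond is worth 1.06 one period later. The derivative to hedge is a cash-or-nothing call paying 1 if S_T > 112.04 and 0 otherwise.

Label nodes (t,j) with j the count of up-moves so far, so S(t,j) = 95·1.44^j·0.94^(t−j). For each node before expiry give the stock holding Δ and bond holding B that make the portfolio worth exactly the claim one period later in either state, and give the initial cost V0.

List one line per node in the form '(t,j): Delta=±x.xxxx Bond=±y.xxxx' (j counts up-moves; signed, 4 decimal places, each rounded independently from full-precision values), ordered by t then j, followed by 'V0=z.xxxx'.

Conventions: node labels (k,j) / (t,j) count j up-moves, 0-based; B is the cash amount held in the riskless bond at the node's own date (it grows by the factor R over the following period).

No-arbitrage ⇒ martingale measure with p* = (R−d)/(u−d) = 0.2400.
Terminal payoffs: V(3,0)=0.0000, V(3,1)=1.0000, V(3,2)=1.0000, V(3,3)=1.0000
(2,0): S=83.9420. Δ = (V_up−V_dn)/(S_up−S_dn) = (1.0000−0.0000)/(120.8765−78.9055) = 0.0238. V = [p*·1.0000 + (1−p*)·0.0000]/1.06 = 0.2264. B = V − Δ·S = -1.7736.
(2,1): S=128.5920. Δ = (V_up−V_dn)/(S_up−S_dn) = (1.0000−1.0000)/(185.1725−120.8765) = 0.0000. V = [p*·1.0000 + (1−p*)·1.0000]/1.06 = 0.9434. B = V − Δ·S = 0.9434.
(2,2): S=196.9920. Δ = (V_up−V_dn)/(S_up−S_dn) = (1.0000−1.0000)/(283.6685−185.1725) = 0.0000. V = [p*·1.0000 + (1−p*)·1.0000]/1.06 = 0.9434. B = V − Δ·S = 0.9434.
(1,0): S=89.3000. Δ = (V_up−V_dn)/(S_up−S_dn) = (0.9434−0.2264)/(128.5920−83.9420) = 0.0161. V = [p*·0.9434 + (1−p*)·0.2264]/1.06 = 0.3759. B = V − Δ·S = -1.0580.
(1,1): S=136.8000. Δ = (V_up−V_dn)/(S_up−S_dn) = (0.9434−0.9434)/(196.9920−128.5920) = 0.0000. V = [p*·0.9434 + (1−p*)·0.9434]/1.06 = 0.8900. B = V − Δ·S = 0.8900.
(0,0): S=95.0000. Δ = (V_up−V_dn)/(S_up−S_dn) = (0.8900−0.3759)/(136.8000−89.3000) = 0.0108. V = [p*·0.8900 + (1−p*)·0.3759]/1.06 = 0.4710. B = V − Δ·S = -0.5571.
Check: Δ(0,0)·S0 + B(0,0) = 0.4710 = V0.

(0,0): Delta=0.0108 Bond=-0.5571
(1,0): Delta=0.0161 Bond=-1.0580
(1,1): Delta=0.0000 Bond=0.8900
(2,0): Delta=0.0238 Bond=-1.7736
(2,1): Delta=0.0000 Bond=0.9434
(2,2): Delta=0.0000 Bond=0.9434
V0=0.4710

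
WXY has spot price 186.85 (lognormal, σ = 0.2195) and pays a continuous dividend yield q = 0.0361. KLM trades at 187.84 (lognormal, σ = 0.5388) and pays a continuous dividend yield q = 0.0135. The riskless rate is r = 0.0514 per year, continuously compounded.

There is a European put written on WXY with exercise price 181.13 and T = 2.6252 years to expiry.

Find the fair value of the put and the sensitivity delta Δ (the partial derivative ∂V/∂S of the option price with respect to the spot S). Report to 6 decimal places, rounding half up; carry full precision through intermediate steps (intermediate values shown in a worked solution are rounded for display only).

price = 17.775901
Δ = -0.320762

σ√T = 0.2195·√2.6252 = 0.355644
d₁ = (ln(S/K) + (r−q+σ²/2)T) / (σ√T) = (ln(186.85/181.13) + (0.0514−0.0361+0.2195²/2)·2.6252) / 0.355644 = (0.031091 + 0.103407) / 0.355644 = 0.378182
d₂ = d₁ − σ√T = 0.378182 − 0.355644 = 0.022537
e^{−rT} = 0.873772
e^{−qT} = 0.909582
N(−d₁) = 0.352648,  N(−d₂) = 0.491010
Put price V = K·e^{−rT}·N(−d₂) − S·e^{−qT}·N(−d₁) = 77.710327 − 59.934426 = 17.775901
Δ = −e^{−qT}·N(−d₁) = -0.320762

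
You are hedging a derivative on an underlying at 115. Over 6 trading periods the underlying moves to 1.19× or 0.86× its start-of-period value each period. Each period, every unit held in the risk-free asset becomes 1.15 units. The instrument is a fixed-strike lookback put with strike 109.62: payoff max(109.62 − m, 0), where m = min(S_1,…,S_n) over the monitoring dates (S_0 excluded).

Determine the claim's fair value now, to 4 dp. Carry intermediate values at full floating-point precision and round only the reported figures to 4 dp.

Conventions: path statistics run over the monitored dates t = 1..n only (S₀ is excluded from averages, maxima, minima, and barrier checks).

With p* = (R−d)/(u−d) = 0.8788, sum probability × payoff across the paths and divide by R^6.
Enumerate all 2^6 = 64 price paths (U = up ×1.19, D = down ×0.86); each path with k up-moves has probability p*^k·(1−p*)^(6−k).
DDDDDD: m=46.5252, payoff=63.0948, prob=0.000003
UDDDDD: m=64.3779, payoff=45.2421, prob=0.000023
DUDDDD: m=64.3779, payoff=45.2421, prob=0.000023
UUDDDD: m=89.0811, payoff=20.5389, prob=0.000167
DDUDDD: m=64.3779, payoff=45.2421, prob=0.000023
UDUDDD: m=89.0811, payoff=20.5389, prob=0.000167
DUUDDD: m=89.0811, payoff=20.5389, prob=0.000167
UUUDDD: m=123.2634, payoff=0.0000, prob=0.001209
DDDUDD: m=64.3779, payoff=45.2421, prob=0.000023
UDDUDD: m=89.0811, payoff=20.5389, prob=0.000167
DUDUDD: m=89.0811, payoff=20.5389, prob=0.000167
UUDUDD: m=123.2634, payoff=0.0000, prob=0.001209
DDUUDD: m=85.0540, payoff=24.5660, prob=0.000167
UDUUDD: m=117.6910, payoff=0.0000, prob=0.001209
DUUUDD: m=98.9000, payoff=10.7200, prob=0.001209
UUUUDD: m=136.8500, payoff=0.0000, prob=0.008763
DDDDUD: m=62.9059, payoff=46.7141, prob=0.000023
UDDDUD: m=87.0443, payoff=22.5757, prob=0.000167
DUDDUD: m=87.0443, payoff=22.5757, prob=0.000167
UUDDUD: m=120.4450, payoff=0.0000, prob=0.001209
DDUDUD: m=85.0540, payoff=24.5660, prob=0.000167
UDUDUD: m=117.6910, payoff=0.0000, prob=0.001209
DUUDUD: m=98.9000, payoff=10.7200, prob=0.001209
UUUDUD: m=136.8500, payoff=0.0000, prob=0.008763
DDDUUD: m=73.1464, payoff=36.4736, prob=0.000167
UDDUUD: m=101.2143, payoff=8.4057, prob=0.001209
DUDUUD: m=98.9000, payoff=10.7200, prob=0.001209
UUDUUD: m=136.8500, payoff=0.0000, prob=0.008763
DDUUUD: m=85.0540, payoff=24.5660, prob=0.001209
UDUUUD: m=117.6910, payoff=0.0000, prob=0.008763
DUUUUD: m=98.9000, payoff=10.7200, prob=0.008763
UUUUUD: m=136.8500, payoff=0.0000, prob=0.063528
DDDDDU: m=54.0991, payoff=55.5209, prob=0.000023
UDDDDU: m=74.8581, payoff=34.7619, prob=0.000167
DUDDDU: m=74.8581, payoff=34.7619, prob=0.000167
UUDDDU: m=103.5827, payoff=6.0373, prob=0.001209
DDUDDU: m=74.8581, payoff=34.7619, prob=0.000167
UDUDDU: m=103.5827, payoff=6.0373, prob=0.001209
DUUDDU: m=98.9000, payoff=10.7200, prob=0.001209
UUUDDU: m=136.8500, payoff=0.0000, prob=0.008763
DDDUDU: m=73.1464, payoff=36.4736, prob=0.000167
UDDUDU: m=101.2143, payoff=8.4057, prob=0.001209
DUDUDU: m=98.9000, payoff=10.7200, prob=0.001209
UUDUDU: m=136.8500, payoff=0.0000, prob=0.008763
DDUUDU: m=85.0540, payoff=24.5660, prob=0.001209
UDUUDU: m=117.6910, payoff=0.0000, prob=0.008763
DUUUDU: m=98.9000, payoff=10.7200, prob=0.008763
UUUUDU: m=136.8500, payoff=0.0000, prob=0.063528
DDDDUU: m=62.9059, payoff=46.7141, prob=0.000167
UDDDUU: m=87.0443, payoff=22.5757, prob=0.001209
DUDDUU: m=87.0443, payoff=22.5757, prob=0.001209
UUDDUU: m=120.4450, payoff=0.0000, prob=0.008763
DDUDUU: m=85.0540, payoff=24.5660, prob=0.001209
UDUDUU: m=117.6910, payoff=0.0000, prob=0.008763
DUUDUU: m=98.9000, payoff=10.7200, prob=0.008763
UUUDUU: m=136.8500, payoff=0.0000, prob=0.063528
DDDUUU: m=73.1464, payoff=36.4736, prob=0.001209
UDDUUU: m=101.2143, payoff=8.4057, prob=0.008763
DUDUUU: m=98.9000, payoff=10.7200, prob=0.008763
UUDUUU: m=136.8500, payoff=0.0000, prob=0.063528
DDUUUU: m=85.0540, payoff=24.5660, prob=0.008763
UDUUUU: m=117.6910, payoff=0.0000, prob=0.063528
DUUUUU: m=98.9000, payoff=10.7200, prob=0.063528
UUUUUU: m=136.8500, payoff=0.0000, prob=0.460579
Price = Σ prob·payoff / R^6 = 1.709978 / 2.313061 = 0.7393

price = 0.7393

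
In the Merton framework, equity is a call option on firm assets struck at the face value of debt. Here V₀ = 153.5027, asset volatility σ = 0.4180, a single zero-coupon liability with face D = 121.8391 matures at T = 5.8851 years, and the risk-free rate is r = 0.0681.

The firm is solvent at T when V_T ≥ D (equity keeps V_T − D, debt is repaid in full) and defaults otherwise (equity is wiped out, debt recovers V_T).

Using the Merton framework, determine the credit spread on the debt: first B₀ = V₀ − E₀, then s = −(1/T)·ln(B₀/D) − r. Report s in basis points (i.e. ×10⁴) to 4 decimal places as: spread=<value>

spread=402.1468

Apply the equity-as-call identities (strike 121.8391, horizon 5.8851 years):
d₁ = [ln(V₀/D) + (r + σ²/2)T] / (σ√T)
   = [ln(153.5027/121.8391) + (0.0681 + 0.5·0.4180²)·5.8851] / (0.4180·√5.8851)
   = [0.231017 + 0.914909] / 1.014036 = 1.130065
d₂ = d₁ − σ√T = 1.130065 − 1.014036 = 0.116029
N(d₁) = 0.870776,  N(d₂) = 0.546185,  e^(−rT) = 0.669801
E₀ = V₀·N(d₁) − D·e^(−rT)·N(d₂)
   = 153.5027·0.870776 − 121.8391·0.669801·0.546185 = 89.093364
B₀ = V₀ − E₀ = 153.5027 − 89.093364 = 64.409336
spread = −(1/T)·ln(B₀/D) − r = −(1/5.8851)·ln(64.409336/121.8391) − 0.0681 = 0.04021468
in basis points: 0.04021468 × 10⁴ = 402.1468 bp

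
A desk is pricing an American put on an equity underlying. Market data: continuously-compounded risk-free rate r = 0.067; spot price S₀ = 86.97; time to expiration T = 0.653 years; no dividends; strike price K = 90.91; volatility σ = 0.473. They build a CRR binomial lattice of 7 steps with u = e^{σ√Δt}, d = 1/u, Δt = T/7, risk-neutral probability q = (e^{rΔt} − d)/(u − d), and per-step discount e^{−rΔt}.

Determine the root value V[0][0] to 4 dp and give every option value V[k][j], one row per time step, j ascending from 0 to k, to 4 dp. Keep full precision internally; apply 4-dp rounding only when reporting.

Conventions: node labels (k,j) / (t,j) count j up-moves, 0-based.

Δt=0.09329, u=1.15542, d=0.86548, q=0.48557, disc=e^(-rΔt)=0.99377
k=7 terminal: V=max(K-S,0) → 59.2741 48.6759 34.5273 15.6389 0.0000 0.0000 0.0000 0.0000
k=6: j=0 S=36.5529 intr=54.3571 cont=53.7906 V=54.3571[EX]; j=1 S=48.7983 intr=42.1117 cont=41.5453 V=42.1117[EX]; j=2 S=65.1459 intr=25.7641 cont=25.1977 V=25.7641[EX]; j=3 S=86.9700 intr=3.9400 cont=7.9950 V=7.9950[hold]; j=4 S=116.1053 intr=0.0000 cont=0.0000 V=0.0000[hold]; j=5 S=155.0010 intr=0.0000 cont=0.0000 V=0.0000[hold]; j=6 S=206.9268 intr=0.0000 cont=0.0000 V=0.0000[hold]
k=5: j=0 S=42.2341 intr=48.6759 cont=48.1095 V=48.6759[EX]; j=1 S=56.3827 intr=34.5273 cont=33.9609 V=34.5273[EX]; j=2 S=75.2711 intr=15.6389 cont=17.0292 V=17.0292[hold]; j=3 S=100.4872 intr=0.0000 cont=4.0872 V=4.0872[hold]; j=4 S=134.1508 intr=0.0000 cont=0.0000 V=0.0000[hold]; j=5 S=179.0918 intr=0.0000 cont=0.0000 V=0.0000[hold]
k=4: j=0 S=48.7983 intr=42.1117 cont=41.5453 V=42.1117[EX]; j=1 S=65.1459 intr=25.7641 cont=25.8686 V=25.8686[hold]; j=2 S=86.9700 intr=3.9400 cont=10.6780 V=10.6780[hold]; j=3 S=116.1053 intr=0.0000 cont=2.0895 V=2.0895[hold]; j=4 S=155.0010 intr=0.0000 cont=0.0000 V=0.0000[hold]
k=3: j=0 S=56.3827 intr=34.5273 cont=34.0113 V=34.5273[EX]; j=1 S=75.2711 intr=15.6389 cont=18.3773 V=18.3773[hold]; j=2 S=100.4872 intr=0.0000 cont=6.4671 V=6.4671[hold]; j=3 S=134.1508 intr=0.0000 cont=1.0682 V=1.0682[hold]
k=2: j=0 S=65.1459 intr=25.7641 cont=26.5191 V=26.5191[hold]; j=1 S=86.9700 intr=3.9400 cont=12.5156 V=12.5156[hold]; j=2 S=116.1053 intr=0.0000 cont=3.8216 V=3.8216[hold]
k=1: j=0 S=75.2711 intr=15.6389 cont=19.5965 V=19.5965[hold]; j=1 S=100.4872 intr=0.0000 cont=8.2424 V=8.2424[hold]
k=0: j=0 S=86.9700 intr=3.9400 cont=13.9955 V=13.9955[hold]

price = 13.9955
tree:
13.9955
19.5965 8.2424
26.5191 12.5156 3.8216
34.5273 18.3773 6.4671 1.0682
42.1117 25.8686 10.6780 2.0895 0.0000
48.6759 34.5273 17.0292 4.0872 0.0000 0.0000
54.3571 42.1117 25.7641 7.9950 0.0000 0.0000 0.0000
59.2741 48.6759 34.5273 15.6389 0.0000 0.0000 0.0000 0.0000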